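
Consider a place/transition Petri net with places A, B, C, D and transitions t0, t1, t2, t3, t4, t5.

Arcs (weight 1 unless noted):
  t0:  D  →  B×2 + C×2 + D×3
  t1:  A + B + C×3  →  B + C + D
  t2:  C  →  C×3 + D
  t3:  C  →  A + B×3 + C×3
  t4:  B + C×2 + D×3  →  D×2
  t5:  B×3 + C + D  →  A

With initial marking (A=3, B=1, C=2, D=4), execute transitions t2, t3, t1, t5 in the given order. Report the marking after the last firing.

(A=4, B=1, C=3, D=5)

step 1: fire t2:  (A=3, B=1, C=2, D=4) → (A=3, B=1, C=4, D=5)
step 2: fire t3:  (A=3, B=1, C=4, D=5) → (A=4, B=4, C=6, D=5)
step 3: fire t1:  (A=4, B=4, C=6, D=5) → (A=3, B=4, C=4, D=6)
step 4: fire t5:  (A=3, B=4, C=4, D=6) → (A=4, B=1, C=3, D=5)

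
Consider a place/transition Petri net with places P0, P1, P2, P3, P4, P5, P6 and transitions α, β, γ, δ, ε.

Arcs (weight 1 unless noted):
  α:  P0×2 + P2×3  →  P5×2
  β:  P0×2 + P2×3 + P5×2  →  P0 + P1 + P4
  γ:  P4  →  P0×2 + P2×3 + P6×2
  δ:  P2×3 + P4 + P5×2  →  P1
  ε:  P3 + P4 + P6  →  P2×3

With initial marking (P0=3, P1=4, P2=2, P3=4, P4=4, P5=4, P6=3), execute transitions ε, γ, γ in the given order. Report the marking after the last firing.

step 1: fire ε:  (P0=3, P1=4, P2=2, P3=4, P4=4, P5=4, P6=3) → (P0=3, P1=4, P2=5, P3=3, P4=3, P5=4, P6=2)
step 2: fire γ:  (P0=3, P1=4, P2=5, P3=3, P4=3, P5=4, P6=2) → (P0=5, P1=4, P2=8, P3=3, P4=2, P5=4, P6=4)
step 3: fire γ:  (P0=5, P1=4, P2=8, P3=3, P4=2, P5=4, P6=4) → (P0=7, P1=4, P2=11, P3=3, P4=1, P5=4, P6=6)

(P0=7, P1=4, P2=11, P3=3, P4=1, P5=4, P6=6)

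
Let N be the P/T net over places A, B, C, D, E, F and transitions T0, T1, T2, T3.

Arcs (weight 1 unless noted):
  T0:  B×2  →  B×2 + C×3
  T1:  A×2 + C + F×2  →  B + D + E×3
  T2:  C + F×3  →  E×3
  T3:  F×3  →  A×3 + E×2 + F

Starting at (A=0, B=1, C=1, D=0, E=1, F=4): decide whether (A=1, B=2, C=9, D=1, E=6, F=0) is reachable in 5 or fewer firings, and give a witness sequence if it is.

step 1: fire T3:  (A=0, B=1, C=1, D=0, E=1, F=4) → (A=3, B=1, C=1, D=0, E=3, F=2)
step 2: fire T1:  (A=3, B=1, C=1, D=0, E=3, F=2) → (A=1, B=2, C=0, D=1, E=6, F=0)
step 3: fire T0:  (A=1, B=2, C=0, D=1, E=6, F=0) → (A=1, B=2, C=3, D=1, E=6, F=0)
step 4: fire T0:  (A=1, B=2, C=3, D=1, E=6, F=0) → (A=1, B=2, C=6, D=1, E=6, F=0)
step 5: fire T0:  (A=1, B=2, C=6, D=1, E=6, F=0) → (A=1, B=2, C=9, D=1, E=6, F=0)

YES — reachable via ⟨T3, T1, T0, T0, T0⟩ (5 firings)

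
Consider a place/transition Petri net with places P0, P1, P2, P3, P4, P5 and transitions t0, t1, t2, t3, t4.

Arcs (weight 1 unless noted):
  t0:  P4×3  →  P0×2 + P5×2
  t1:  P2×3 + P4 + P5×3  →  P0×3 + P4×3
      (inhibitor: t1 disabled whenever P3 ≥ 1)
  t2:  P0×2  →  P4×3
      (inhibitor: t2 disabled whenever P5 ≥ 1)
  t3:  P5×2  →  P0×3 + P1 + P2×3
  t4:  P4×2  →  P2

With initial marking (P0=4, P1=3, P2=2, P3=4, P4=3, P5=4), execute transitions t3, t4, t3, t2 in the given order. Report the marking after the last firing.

(P0=8, P1=5, P2=9, P3=4, P4=4, P5=0)

step 1: fire t3:  (P0=4, P1=3, P2=2, P3=4, P4=3, P5=4) → (P0=7, P1=4, P2=5, P3=4, P4=3, P5=2)
step 2: fire t4:  (P0=7, P1=4, P2=5, P3=4, P4=3, P5=2) → (P0=7, P1=4, P2=6, P3=4, P4=1, P5=2)
step 3: fire t3:  (P0=7, P1=4, P2=6, P3=4, P4=1, P5=2) → (P0=10, P1=5, P2=9, P3=4, P4=1, P5=0)
step 4: fire t2:  (P0=10, P1=5, P2=9, P3=4, P4=1, P5=0) → (P0=8, P1=5, P2=9, P3=4, P4=4, P5=0)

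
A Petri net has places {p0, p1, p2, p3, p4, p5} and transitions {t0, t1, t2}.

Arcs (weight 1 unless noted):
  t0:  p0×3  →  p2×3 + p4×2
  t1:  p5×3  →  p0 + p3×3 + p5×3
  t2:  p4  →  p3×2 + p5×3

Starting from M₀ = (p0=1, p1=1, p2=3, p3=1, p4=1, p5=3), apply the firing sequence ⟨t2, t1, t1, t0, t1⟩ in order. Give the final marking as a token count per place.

step 1: fire t2:  (p0=1, p1=1, p2=3, p3=1, p4=1, p5=3) → (p0=1, p1=1, p2=3, p3=3, p4=0, p5=6)
step 2: fire t1:  (p0=1, p1=1, p2=3, p3=3, p4=0, p5=6) → (p0=2, p1=1, p2=3, p3=6, p4=0, p5=6)
step 3: fire t1:  (p0=2, p1=1, p2=3, p3=6, p4=0, p5=6) → (p0=3, p1=1, p2=3, p3=9, p4=0, p5=6)
step 4: fire t0:  (p0=3, p1=1, p2=3, p3=9, p4=0, p5=6) → (p0=0, p1=1, p2=6, p3=9, p4=2, p5=6)
step 5: fire t1:  (p0=0, p1=1, p2=6, p3=9, p4=2, p5=6) → (p0=1, p1=1, p2=6, p3=12, p4=2, p5=6)

(p0=1, p1=1, p2=6, p3=12, p4=2, p5=6)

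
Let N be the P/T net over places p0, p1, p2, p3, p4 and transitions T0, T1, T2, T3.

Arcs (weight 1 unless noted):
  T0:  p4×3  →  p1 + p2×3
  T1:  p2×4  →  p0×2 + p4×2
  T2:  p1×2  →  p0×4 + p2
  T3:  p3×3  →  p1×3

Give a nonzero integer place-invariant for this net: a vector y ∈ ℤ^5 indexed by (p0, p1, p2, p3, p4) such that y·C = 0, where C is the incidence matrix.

y = (p0:1, p1:3, p2:2, p3:3, p4:3)

Incidence matrix C (rows=places, cols=transitions):
       T0   T1   T2   T3
   p0   0    2    4    0
   p1   1    0   -2    3
   p2   3   -4    1    0
   p3   0    0    0   -3
   p4  -3    2    0    0

Candidate y = [1, 3, 2, 3, 3]; check y·C column-wise:
  col T0: 1·0 + 3·1 + 2·3 + 3·0 + 3·-3 = 0
  col T1: 1·2 + 3·0 + 2·-4 + 3·0 + 3·2 = 0
  col T2: 1·4 + 3·-2 + 2·1 + 3·0 + 3·0 = 0
  col T3: 1·0 + 3·3 + 2·0 + 3·-3 + 3·0 = 0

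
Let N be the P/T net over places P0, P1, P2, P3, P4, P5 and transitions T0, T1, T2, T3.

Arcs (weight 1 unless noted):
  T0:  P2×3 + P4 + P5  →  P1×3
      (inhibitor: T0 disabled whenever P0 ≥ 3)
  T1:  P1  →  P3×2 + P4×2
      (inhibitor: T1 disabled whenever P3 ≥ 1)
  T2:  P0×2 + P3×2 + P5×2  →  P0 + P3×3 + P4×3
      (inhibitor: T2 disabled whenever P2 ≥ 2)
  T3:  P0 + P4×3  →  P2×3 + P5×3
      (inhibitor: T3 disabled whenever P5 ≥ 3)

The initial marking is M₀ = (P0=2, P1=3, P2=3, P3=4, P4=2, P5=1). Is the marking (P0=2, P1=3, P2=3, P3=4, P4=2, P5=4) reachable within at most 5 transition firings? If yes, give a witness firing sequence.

depth 0: 1 marking
depth 1: 2 markings reached so far
depth 2: 2 markings reached so far
(frontier empty at depth 2; search complete)
target is not among the 2 markings reachable within 5 steps

NO — not reachable within 5 firings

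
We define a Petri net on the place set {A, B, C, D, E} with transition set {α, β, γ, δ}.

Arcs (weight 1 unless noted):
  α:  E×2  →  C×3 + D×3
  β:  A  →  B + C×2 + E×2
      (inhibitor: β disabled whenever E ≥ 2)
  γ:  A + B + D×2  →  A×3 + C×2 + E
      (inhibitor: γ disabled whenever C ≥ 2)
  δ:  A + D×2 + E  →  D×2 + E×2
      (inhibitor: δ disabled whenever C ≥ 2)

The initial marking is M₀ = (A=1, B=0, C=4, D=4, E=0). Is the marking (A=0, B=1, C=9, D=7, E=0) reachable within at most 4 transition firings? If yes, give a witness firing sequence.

YES — reachable via ⟨β, α⟩ (2 firings)

step 1: fire β:  (A=1, B=0, C=4, D=4, E=0) → (A=0, B=1, C=6, D=4, E=2)
step 2: fire α:  (A=0, B=1, C=6, D=4, E=2) → (A=0, B=1, C=9, D=7, E=0)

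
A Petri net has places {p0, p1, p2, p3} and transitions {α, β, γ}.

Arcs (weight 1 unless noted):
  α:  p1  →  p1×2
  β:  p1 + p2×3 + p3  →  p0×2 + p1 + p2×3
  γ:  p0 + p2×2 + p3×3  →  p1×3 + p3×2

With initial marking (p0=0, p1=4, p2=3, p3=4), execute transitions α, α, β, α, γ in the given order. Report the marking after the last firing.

(p0=1, p1=10, p2=1, p3=2)

step 1: fire α:  (p0=0, p1=4, p2=3, p3=4) → (p0=0, p1=5, p2=3, p3=4)
step 2: fire α:  (p0=0, p1=5, p2=3, p3=4) → (p0=0, p1=6, p2=3, p3=4)
step 3: fire β:  (p0=0, p1=6, p2=3, p3=4) → (p0=2, p1=6, p2=3, p3=3)
step 4: fire α:  (p0=2, p1=6, p2=3, p3=3) → (p0=2, p1=7, p2=3, p3=3)
step 5: fire γ:  (p0=2, p1=7, p2=3, p3=3) → (p0=1, p1=10, p2=1, p3=2)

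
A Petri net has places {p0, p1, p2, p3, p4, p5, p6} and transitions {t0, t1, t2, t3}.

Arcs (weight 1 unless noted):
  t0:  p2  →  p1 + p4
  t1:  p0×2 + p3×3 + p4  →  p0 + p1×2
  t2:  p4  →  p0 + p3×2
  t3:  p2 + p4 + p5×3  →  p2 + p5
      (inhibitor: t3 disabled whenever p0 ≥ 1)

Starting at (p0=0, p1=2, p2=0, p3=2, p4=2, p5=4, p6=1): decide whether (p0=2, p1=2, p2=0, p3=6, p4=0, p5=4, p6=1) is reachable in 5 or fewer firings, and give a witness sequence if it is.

YES — reachable via ⟨t2, t2⟩ (2 firings)

step 1: fire t2:  (p0=0, p1=2, p2=0, p3=2, p4=2, p5=4, p6=1) → (p0=1, p1=2, p2=0, p3=4, p4=1, p5=4, p6=1)
step 2: fire t2:  (p0=1, p1=2, p2=0, p3=4, p4=1, p5=4, p6=1) → (p0=2, p1=2, p2=0, p3=6, p4=0, p5=4, p6=1)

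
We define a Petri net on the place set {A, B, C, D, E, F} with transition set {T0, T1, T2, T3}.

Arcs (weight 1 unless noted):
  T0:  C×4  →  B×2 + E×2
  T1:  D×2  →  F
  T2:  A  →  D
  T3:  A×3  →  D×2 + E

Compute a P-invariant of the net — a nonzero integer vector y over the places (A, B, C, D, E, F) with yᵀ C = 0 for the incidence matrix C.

y = (A:0, B:2, C:1, D:0, E:0, F:0)

Incidence matrix C (rows=places, cols=transitions):
       T0   T1   T2   T3
    A   0    0   -1   -3
    B   2    0    0    0
    C  -4    0    0    0
    D   0   -2    1    2
    E   2    0    0    1
    F   0    1    0    0

Candidate y = [0, 2, 1, 0, 0, 0]; check y·C column-wise:
  col T0: 2·2 + 1·-4 + 0·2 = 0
  col T1: 2·0 + 1·0 + 0·-2 + 0·1 = 0
  col T2: 0·-1 + 2·0 + 1·0 + 0·1 = 0
  col T3: 0·-3 + 2·0 + 1·0 + 0·2 + 0·1 = 0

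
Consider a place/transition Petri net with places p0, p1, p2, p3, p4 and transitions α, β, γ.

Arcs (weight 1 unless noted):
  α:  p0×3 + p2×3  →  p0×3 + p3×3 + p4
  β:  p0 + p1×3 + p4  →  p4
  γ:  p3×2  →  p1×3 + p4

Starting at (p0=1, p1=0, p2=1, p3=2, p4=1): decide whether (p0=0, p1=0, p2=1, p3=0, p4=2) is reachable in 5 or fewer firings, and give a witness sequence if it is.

step 1: fire γ:  (p0=1, p1=0, p2=1, p3=2, p4=1) → (p0=1, p1=3, p2=1, p3=0, p4=2)
step 2: fire β:  (p0=1, p1=3, p2=1, p3=0, p4=2) → (p0=0, p1=0, p2=1, p3=0, p4=2)

YES — reachable via ⟨γ, β⟩ (2 firings)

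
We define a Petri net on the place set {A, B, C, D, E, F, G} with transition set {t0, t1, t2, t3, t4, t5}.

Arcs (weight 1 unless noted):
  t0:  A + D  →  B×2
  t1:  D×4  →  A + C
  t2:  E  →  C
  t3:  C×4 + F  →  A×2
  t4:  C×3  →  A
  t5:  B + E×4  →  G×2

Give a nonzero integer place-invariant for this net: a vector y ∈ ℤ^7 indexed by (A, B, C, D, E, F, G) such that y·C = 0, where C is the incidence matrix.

y = (A:3, B:2, C:1, D:1, E:1, F:2, G:3)

Incidence matrix C (rows=places, cols=transitions):
       t0   t1   t2   t3   t4   t5
    A  -1    1    0    2    1    0
    B   2    0    0    0    0   -1
    C   0    1    1   -4   -3    0
    D  -1   -4    0    0    0    0
    E   0    0   -1    0    0   -4
    F   0    0    0   -1    0    0
    G   0    0    0    0    0    2

Candidate y = [3, 2, 1, 1, 1, 2, 3]; check y·C column-wise:
  col t0: 3·-1 + 2·2 + 1·0 + 1·-1 + 1·0 + 2·0 + 3·0 = 0
  col t1: 3·1 + 2·0 + 1·1 + 1·-4 + 1·0 + 2·0 + 3·0 = 0
  col t2: 3·0 + 2·0 + 1·1 + 1·0 + 1·-1 + 2·0 + 3·0 = 0
  col t3: 3·2 + 2·0 + 1·-4 + 1·0 + 1·0 + 2·-1 + 3·0 = 0
  col t4: 3·1 + 2·0 + 1·-3 + 1·0 + 1·0 + 2·0 + 3·0 = 0
  col t5: 3·0 + 2·-1 + 1·0 + 1·0 + 1·-4 + 2·0 + 3·2 = 0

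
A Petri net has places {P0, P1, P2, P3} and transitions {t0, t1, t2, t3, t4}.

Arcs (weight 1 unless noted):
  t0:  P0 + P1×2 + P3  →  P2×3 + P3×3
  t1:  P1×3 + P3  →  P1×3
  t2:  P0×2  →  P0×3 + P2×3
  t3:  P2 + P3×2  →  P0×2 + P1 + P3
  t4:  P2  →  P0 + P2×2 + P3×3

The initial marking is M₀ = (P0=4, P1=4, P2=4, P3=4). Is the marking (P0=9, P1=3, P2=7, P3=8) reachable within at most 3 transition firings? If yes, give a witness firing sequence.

depth 0: 1 marking
depth 1: 6 markings reached so far
depth 2: 21 markings reached so far
depth 3: 55 markings reached so far
target is not among the 55 markings reachable within 3 steps

NO — not reachable within 3 firings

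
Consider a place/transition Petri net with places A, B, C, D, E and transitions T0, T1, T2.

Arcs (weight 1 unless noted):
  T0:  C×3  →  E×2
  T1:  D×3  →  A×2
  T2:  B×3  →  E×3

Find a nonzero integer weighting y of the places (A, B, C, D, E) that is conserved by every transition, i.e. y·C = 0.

Incidence matrix C (rows=places, cols=transitions):
       T0   T1   T2
    A   0    2    0
    B   0    0   -3
    C  -3    0    0
    D   0   -3    0
    E   2    0    3

Candidate y = [3, 0, 0, 2, 0]; check y·C column-wise:
  col T0: 3·0 + 0·-3 + 2·0 + 0·2 = 0
  col T1: 3·2 + 2·-3 = 0
  col T2: 3·0 + 0·-3 + 2·0 + 0·3 = 0

y = (A:3, B:0, C:0, D:2, E:0)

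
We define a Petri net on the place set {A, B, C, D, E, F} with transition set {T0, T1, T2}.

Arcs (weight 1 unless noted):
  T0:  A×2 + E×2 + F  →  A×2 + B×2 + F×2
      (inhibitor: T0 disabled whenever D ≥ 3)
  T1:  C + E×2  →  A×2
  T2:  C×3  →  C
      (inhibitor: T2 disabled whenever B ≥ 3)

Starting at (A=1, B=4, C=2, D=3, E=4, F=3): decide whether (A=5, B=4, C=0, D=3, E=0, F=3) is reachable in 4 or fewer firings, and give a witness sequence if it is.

YES — reachable via ⟨T1, T1⟩ (2 firings)

step 1: fire T1:  (A=1, B=4, C=2, D=3, E=4, F=3) → (A=3, B=4, C=1, D=3, E=2, F=3)
step 2: fire T1:  (A=3, B=4, C=1, D=3, E=2, F=3) → (A=5, B=4, C=0, D=3, E=0, F=3)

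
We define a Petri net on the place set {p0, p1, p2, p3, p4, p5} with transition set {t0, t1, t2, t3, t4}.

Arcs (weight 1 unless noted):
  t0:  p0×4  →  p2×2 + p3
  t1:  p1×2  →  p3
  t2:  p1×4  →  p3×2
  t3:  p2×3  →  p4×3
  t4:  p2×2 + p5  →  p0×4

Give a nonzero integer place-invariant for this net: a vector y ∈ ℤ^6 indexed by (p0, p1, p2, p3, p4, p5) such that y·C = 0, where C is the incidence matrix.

Incidence matrix C (rows=places, cols=transitions):
       t0   t1   t2   t3   t4
   p0  -4    0    0    0    4
   p1   0   -2   -4    0    0
   p2   2    0    0   -3   -2
   p3   1    1    2    0    0
   p4   0    0    0    3    0
   p5   0    0    0    0   -1

Candidate y = [1, 0, 2, 0, 2, 0]; check y·C column-wise:
  col t0: 1·-4 + 2·2 + 0·1 + 2·0 = 0
  col t1: 1·0 + 0·-2 + 2·0 + 0·1 + 2·0 = 0
  col t2: 1·0 + 0·-4 + 2·0 + 0·2 + 2·0 = 0
  col t3: 1·0 + 2·-3 + 2·3 = 0
  col t4: 1·4 + 2·-2 + 2·0 + 0·-1 = 0

y = (p0:1, p1:0, p2:2, p3:0, p4:2, p5:0)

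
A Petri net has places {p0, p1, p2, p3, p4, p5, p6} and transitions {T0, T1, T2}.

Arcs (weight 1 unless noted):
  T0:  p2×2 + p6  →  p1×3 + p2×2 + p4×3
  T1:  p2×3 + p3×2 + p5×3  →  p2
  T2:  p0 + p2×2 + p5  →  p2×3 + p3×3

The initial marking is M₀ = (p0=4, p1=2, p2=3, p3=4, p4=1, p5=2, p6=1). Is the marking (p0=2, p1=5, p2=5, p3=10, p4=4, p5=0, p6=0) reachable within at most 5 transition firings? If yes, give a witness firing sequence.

step 1: fire T0:  (p0=4, p1=2, p2=3, p3=4, p4=1, p5=2, p6=1) → (p0=4, p1=5, p2=3, p3=4, p4=4, p5=2, p6=0)
step 2: fire T2:  (p0=4, p1=5, p2=3, p3=4, p4=4, p5=2, p6=0) → (p0=3, p1=5, p2=4, p3=7, p4=4, p5=1, p6=0)
step 3: fire T2:  (p0=3, p1=5, p2=4, p3=7, p4=4, p5=1, p6=0) → (p0=2, p1=5, p2=5, p3=10, p4=4, p5=0, p6=0)

YES — reachable via ⟨T0, T2, T2⟩ (3 firings)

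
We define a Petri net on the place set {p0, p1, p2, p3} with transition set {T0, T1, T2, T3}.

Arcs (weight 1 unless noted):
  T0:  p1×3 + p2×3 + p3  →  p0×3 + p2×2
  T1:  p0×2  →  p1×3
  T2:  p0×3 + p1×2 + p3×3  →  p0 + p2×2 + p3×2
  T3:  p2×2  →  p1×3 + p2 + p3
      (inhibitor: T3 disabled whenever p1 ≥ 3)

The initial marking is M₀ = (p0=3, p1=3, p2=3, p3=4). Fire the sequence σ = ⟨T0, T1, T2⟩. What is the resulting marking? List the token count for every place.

step 1: fire T0:  (p0=3, p1=3, p2=3, p3=4) → (p0=6, p1=0, p2=2, p3=3)
step 2: fire T1:  (p0=6, p1=0, p2=2, p3=3) → (p0=4, p1=3, p2=2, p3=3)
step 3: fire T2:  (p0=4, p1=3, p2=2, p3=3) → (p0=2, p1=1, p2=4, p3=2)

(p0=2, p1=1, p2=4, p3=2)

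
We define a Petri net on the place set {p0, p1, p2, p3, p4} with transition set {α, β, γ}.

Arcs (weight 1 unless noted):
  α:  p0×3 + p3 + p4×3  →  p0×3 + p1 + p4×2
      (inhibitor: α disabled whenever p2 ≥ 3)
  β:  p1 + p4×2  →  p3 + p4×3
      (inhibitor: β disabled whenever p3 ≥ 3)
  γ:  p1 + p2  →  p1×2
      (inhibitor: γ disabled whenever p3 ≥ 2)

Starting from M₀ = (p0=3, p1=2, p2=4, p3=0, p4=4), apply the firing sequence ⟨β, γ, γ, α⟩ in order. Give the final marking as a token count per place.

(p0=3, p1=4, p2=2, p3=0, p4=4)

step 1: fire β:  (p0=3, p1=2, p2=4, p3=0, p4=4) → (p0=3, p1=1, p2=4, p3=1, p4=5)
step 2: fire γ:  (p0=3, p1=1, p2=4, p3=1, p4=5) → (p0=3, p1=2, p2=3, p3=1, p4=5)
step 3: fire γ:  (p0=3, p1=2, p2=3, p3=1, p4=5) → (p0=3, p1=3, p2=2, p3=1, p4=5)
step 4: fire α:  (p0=3, p1=3, p2=2, p3=1, p4=5) → (p0=3, p1=4, p2=2, p3=0, p4=4)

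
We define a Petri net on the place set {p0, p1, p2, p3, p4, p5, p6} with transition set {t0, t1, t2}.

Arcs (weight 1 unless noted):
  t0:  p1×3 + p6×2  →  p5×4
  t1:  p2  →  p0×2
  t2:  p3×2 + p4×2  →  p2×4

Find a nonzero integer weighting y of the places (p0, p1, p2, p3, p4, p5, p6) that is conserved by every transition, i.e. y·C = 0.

y = (p0:1, p1:0, p2:2, p3:4, p4:0, p5:0, p6:0)

Incidence matrix C (rows=places, cols=transitions):
       t0   t1   t2
   p0   0    2    0
   p1  -3    0    0
   p2   0   -1    4
   p3   0    0   -2
   p4   0    0   -2
   p5   4    0    0
   p6  -2    0    0

Candidate y = [1, 0, 2, 4, 0, 0, 0]; check y·C column-wise:
  col t0: 1·0 + 0·-3 + 2·0 + 4·0 + 0·4 + 0·-2 = 0
  col t1: 1·2 + 2·-1 + 4·0 = 0
  col t2: 1·0 + 2·4 + 4·-2 + 0·-2 = 0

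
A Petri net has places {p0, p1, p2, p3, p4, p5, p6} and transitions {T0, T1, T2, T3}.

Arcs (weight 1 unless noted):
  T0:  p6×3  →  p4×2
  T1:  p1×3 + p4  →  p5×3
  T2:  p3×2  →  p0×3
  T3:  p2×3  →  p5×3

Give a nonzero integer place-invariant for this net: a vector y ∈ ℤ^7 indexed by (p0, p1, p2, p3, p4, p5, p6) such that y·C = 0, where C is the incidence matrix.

Incidence matrix C (rows=places, cols=transitions):
       T0   T1   T2   T3
   p0   0    0    3    0
   p1   0   -3    0    0
   p2   0    0    0   -3
   p3   0    0   -2    0
   p4   2   -1    0    0
   p5   0    3    0    3
   p6  -3    0    0    0

Candidate y = [2, 0, 0, 3, 0, 0, 0]; check y·C column-wise:
  col T0: 2·0 + 3·0 + 0·2 + 0·-3 = 0
  col T1: 2·0 + 0·-3 + 3·0 + 0·-1 + 0·3 = 0
  col T2: 2·3 + 3·-2 = 0
  col T3: 2·0 + 0·-3 + 3·0 + 0·3 = 0

y = (p0:2, p1:0, p2:0, p3:3, p4:0, p5:0, p6:0)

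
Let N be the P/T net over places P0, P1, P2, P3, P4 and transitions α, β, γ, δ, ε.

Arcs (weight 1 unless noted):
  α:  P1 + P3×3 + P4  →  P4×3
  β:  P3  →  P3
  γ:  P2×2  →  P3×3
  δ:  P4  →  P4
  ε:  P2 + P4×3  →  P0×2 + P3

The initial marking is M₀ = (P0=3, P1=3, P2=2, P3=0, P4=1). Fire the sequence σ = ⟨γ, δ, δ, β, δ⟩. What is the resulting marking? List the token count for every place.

step 1: fire γ:  (P0=3, P1=3, P2=2, P3=0, P4=1) → (P0=3, P1=3, P2=0, P3=3, P4=1)
step 2: fire δ:  (P0=3, P1=3, P2=0, P3=3, P4=1) → (P0=3, P1=3, P2=0, P3=3, P4=1)
step 3: fire δ:  (P0=3, P1=3, P2=0, P3=3, P4=1) → (P0=3, P1=3, P2=0, P3=3, P4=1)
step 4: fire β:  (P0=3, P1=3, P2=0, P3=3, P4=1) → (P0=3, P1=3, P2=0, P3=3, P4=1)
step 5: fire δ:  (P0=3, P1=3, P2=0, P3=3, P4=1) → (P0=3, P1=3, P2=0, P3=3, P4=1)

(P0=3, P1=3, P2=0, P3=3, P4=1)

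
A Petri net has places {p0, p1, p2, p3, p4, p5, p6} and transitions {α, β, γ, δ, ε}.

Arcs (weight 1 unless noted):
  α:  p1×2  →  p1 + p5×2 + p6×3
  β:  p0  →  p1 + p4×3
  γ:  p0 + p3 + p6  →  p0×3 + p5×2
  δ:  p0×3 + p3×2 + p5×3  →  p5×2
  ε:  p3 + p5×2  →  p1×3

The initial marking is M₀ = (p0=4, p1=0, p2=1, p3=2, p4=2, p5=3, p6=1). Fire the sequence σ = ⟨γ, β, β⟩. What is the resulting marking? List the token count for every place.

step 1: fire γ:  (p0=4, p1=0, p2=1, p3=2, p4=2, p5=3, p6=1) → (p0=6, p1=0, p2=1, p3=1, p4=2, p5=5, p6=0)
step 2: fire β:  (p0=6, p1=0, p2=1, p3=1, p4=2, p5=5, p6=0) → (p0=5, p1=1, p2=1, p3=1, p4=5, p5=5, p6=0)
step 3: fire β:  (p0=5, p1=1, p2=1, p3=1, p4=5, p5=5, p6=0) → (p0=4, p1=2, p2=1, p3=1, p4=8, p5=5, p6=0)

(p0=4, p1=2, p2=1, p3=1, p4=8, p5=5, p6=0)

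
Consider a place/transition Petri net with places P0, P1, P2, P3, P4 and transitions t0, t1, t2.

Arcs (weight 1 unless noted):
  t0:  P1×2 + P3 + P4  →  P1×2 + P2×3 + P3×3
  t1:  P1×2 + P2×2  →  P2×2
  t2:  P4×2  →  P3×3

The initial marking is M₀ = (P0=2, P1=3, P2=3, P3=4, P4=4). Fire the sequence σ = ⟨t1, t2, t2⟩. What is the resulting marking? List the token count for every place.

step 1: fire t1:  (P0=2, P1=3, P2=3, P3=4, P4=4) → (P0=2, P1=1, P2=3, P3=4, P4=4)
step 2: fire t2:  (P0=2, P1=1, P2=3, P3=4, P4=4) → (P0=2, P1=1, P2=3, P3=7, P4=2)
step 3: fire t2:  (P0=2, P1=1, P2=3, P3=7, P4=2) → (P0=2, P1=1, P2=3, P3=10, P4=0)

(P0=2, P1=1, P2=3, P3=10, P4=0)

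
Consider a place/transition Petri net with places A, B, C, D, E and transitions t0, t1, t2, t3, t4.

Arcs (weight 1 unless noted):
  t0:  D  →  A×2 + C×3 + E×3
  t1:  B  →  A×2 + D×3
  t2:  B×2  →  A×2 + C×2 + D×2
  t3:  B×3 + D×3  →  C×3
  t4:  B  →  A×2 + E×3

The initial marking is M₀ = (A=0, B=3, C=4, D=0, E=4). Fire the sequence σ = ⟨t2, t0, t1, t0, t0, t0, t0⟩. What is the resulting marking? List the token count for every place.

(A=14, B=0, C=21, D=0, E=19)

step 1: fire t2:  (A=0, B=3, C=4, D=0, E=4) → (A=2, B=1, C=6, D=2, E=4)
step 2: fire t0:  (A=2, B=1, C=6, D=2, E=4) → (A=4, B=1, C=9, D=1, E=7)
step 3: fire t1:  (A=4, B=1, C=9, D=1, E=7) → (A=6, B=0, C=9, D=4, E=7)
step 4: fire t0:  (A=6, B=0, C=9, D=4, E=7) → (A=8, B=0, C=12, D=3, E=10)
step 5: fire t0:  (A=8, B=0, C=12, D=3, E=10) → (A=10, B=0, C=15, D=2, E=13)
step 6: fire t0:  (A=10, B=0, C=15, D=2, E=13) → (A=12, B=0, C=18, D=1, E=16)
step 7: fire t0:  (A=12, B=0, C=18, D=1, E=16) → (A=14, B=0, C=21, D=0, E=19)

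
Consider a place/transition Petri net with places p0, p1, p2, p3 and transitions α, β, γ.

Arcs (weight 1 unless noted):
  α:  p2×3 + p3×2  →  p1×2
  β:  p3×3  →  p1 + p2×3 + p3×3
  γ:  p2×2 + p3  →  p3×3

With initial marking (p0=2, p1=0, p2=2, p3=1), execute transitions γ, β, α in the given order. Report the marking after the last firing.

(p0=2, p1=3, p2=0, p3=1)

step 1: fire γ:  (p0=2, p1=0, p2=2, p3=1) → (p0=2, p1=0, p2=0, p3=3)
step 2: fire β:  (p0=2, p1=0, p2=0, p3=3) → (p0=2, p1=1, p2=3, p3=3)
step 3: fire α:  (p0=2, p1=1, p2=3, p3=3) → (p0=2, p1=3, p2=0, p3=1)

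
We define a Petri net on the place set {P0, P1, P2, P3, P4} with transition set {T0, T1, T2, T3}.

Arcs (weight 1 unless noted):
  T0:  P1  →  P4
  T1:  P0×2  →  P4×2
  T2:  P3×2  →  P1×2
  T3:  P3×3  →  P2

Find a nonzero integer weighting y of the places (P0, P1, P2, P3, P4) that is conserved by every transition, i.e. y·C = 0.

y = (P0:1, P1:1, P2:3, P3:1, P4:1)

Incidence matrix C (rows=places, cols=transitions):
       T0   T1   T2   T3
   P0   0   -2    0    0
   P1  -1    0    2    0
   P2   0    0    0    1
   P3   0    0   -2   -3
   P4   1    2    0    0

Candidate y = [1, 1, 3, 1, 1]; check y·C column-wise:
  col T0: 1·0 + 1·-1 + 3·0 + 1·0 + 1·1 = 0
  col T1: 1·-2 + 1·0 + 3·0 + 1·0 + 1·2 = 0
  col T2: 1·0 + 1·2 + 3·0 + 1·-2 + 1·0 = 0
  col T3: 1·0 + 1·0 + 3·1 + 1·-3 + 1·0 = 0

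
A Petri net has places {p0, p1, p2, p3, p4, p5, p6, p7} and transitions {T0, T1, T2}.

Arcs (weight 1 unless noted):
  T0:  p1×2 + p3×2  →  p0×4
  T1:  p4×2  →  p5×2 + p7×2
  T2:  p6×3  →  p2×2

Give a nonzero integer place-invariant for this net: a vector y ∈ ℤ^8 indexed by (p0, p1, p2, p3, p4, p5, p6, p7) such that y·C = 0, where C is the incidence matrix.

y = (p0:1, p1:2, p2:0, p3:0, p4:0, p5:0, p6:0, p7:0)

Incidence matrix C (rows=places, cols=transitions):
       T0   T1   T2
   p0   4    0    0
   p1  -2    0    0
   p2   0    0    2
   p3  -2    0    0
   p4   0   -2    0
   p5   0    2    0
   p6   0    0   -3
   p7   0    2    0

Candidate y = [1, 2, 0, 0, 0, 0, 0, 0]; check y·C column-wise:
  col T0: 1·4 + 2·-2 + 0·-2 = 0
  col T1: 1·0 + 2·0 + 0·-2 + 0·2 + 0·2 = 0
  col T2: 1·0 + 2·0 + 0·2 + 0·-3 = 0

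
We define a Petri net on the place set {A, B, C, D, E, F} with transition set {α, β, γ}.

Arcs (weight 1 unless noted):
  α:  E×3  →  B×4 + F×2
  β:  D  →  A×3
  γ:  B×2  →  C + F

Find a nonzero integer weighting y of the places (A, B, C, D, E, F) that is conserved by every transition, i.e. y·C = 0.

Incidence matrix C (rows=places, cols=transitions):
        α    β    γ
    A   0    3    0
    B   4    0   -2
    C   0    0    1
    D   0   -1    0
    E  -3    0    0
    F   2    0    1

Candidate y = [1, 0, 0, 3, 0, 0]; check y·C column-wise:
  col α: 1·0 + 0·4 + 3·0 + 0·-3 + 0·2 = 0
  col β: 1·3 + 3·-1 = 0
  col γ: 1·0 + 0·-2 + 0·1 + 3·0 + 0·1 = 0

y = (A:1, B:0, C:0, D:3, E:0, F:0)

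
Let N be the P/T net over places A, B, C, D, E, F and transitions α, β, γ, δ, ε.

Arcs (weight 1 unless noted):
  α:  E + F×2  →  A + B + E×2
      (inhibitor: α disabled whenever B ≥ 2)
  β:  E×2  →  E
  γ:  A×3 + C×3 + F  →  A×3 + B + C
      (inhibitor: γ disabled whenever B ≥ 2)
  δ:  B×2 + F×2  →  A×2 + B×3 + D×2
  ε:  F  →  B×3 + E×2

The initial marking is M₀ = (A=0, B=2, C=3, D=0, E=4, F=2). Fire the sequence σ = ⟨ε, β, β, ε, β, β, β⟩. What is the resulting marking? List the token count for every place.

step 1: fire ε:  (A=0, B=2, C=3, D=0, E=4, F=2) → (A=0, B=5, C=3, D=0, E=6, F=1)
step 2: fire β:  (A=0, B=5, C=3, D=0, E=6, F=1) → (A=0, B=5, C=3, D=0, E=5, F=1)
step 3: fire β:  (A=0, B=5, C=3, D=0, E=5, F=1) → (A=0, B=5, C=3, D=0, E=4, F=1)
step 4: fire ε:  (A=0, B=5, C=3, D=0, E=4, F=1) → (A=0, B=8, C=3, D=0, E=6, F=0)
step 5: fire β:  (A=0, B=8, C=3, D=0, E=6, F=0) → (A=0, B=8, C=3, D=0, E=5, F=0)
step 6: fire β:  (A=0, B=8, C=3, D=0, E=5, F=0) → (A=0, B=8, C=3, D=0, E=4, F=0)
step 7: fire β:  (A=0, B=8, C=3, D=0, E=4, F=0) → (A=0, B=8, C=3, D=0, E=3, F=0)

(A=0, B=8, C=3, D=0, E=3, F=0)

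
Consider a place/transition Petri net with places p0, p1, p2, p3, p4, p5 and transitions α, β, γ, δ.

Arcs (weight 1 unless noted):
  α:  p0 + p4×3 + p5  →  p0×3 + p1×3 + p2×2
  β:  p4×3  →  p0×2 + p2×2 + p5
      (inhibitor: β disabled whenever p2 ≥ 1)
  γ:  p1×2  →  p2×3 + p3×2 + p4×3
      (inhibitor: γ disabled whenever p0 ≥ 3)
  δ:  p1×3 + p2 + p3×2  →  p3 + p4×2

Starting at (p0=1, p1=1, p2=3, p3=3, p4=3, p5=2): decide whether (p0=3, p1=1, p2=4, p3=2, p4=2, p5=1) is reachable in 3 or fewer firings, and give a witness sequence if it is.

YES — reachable via ⟨α, δ⟩ (2 firings)

step 1: fire α:  (p0=1, p1=1, p2=3, p3=3, p4=3, p5=2) → (p0=3, p1=4, p2=5, p3=3, p4=0, p5=1)
step 2: fire δ:  (p0=3, p1=4, p2=5, p3=3, p4=0, p5=1) → (p0=3, p1=1, p2=4, p3=2, p4=2, p5=1)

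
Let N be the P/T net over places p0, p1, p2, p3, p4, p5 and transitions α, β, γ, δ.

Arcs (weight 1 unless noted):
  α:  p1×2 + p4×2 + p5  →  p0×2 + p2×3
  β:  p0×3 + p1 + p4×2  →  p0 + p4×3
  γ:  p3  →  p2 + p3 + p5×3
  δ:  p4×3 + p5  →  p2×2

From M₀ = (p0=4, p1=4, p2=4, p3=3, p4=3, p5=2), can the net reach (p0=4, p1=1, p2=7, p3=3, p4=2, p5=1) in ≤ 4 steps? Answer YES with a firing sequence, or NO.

YES — reachable via ⟨β, α⟩ (2 firings)

step 1: fire β:  (p0=4, p1=4, p2=4, p3=3, p4=3, p5=2) → (p0=2, p1=3, p2=4, p3=3, p4=4, p5=2)
step 2: fire α:  (p0=2, p1=3, p2=4, p3=3, p4=4, p5=2) → (p0=4, p1=1, p2=7, p3=3, p4=2, p5=1)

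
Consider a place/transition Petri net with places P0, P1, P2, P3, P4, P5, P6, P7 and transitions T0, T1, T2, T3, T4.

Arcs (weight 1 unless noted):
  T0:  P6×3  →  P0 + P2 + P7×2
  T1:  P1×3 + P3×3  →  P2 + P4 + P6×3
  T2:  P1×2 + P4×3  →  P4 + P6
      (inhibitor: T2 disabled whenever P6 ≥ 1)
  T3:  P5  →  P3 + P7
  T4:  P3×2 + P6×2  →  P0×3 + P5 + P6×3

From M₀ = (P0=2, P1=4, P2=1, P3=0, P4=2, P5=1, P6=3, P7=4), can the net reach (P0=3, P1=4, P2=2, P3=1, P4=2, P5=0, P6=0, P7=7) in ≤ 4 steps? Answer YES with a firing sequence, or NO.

YES — reachable via ⟨T0, T3⟩ (2 firings)

step 1: fire T0:  (P0=2, P1=4, P2=1, P3=0, P4=2, P5=1, P6=3, P7=4) → (P0=3, P1=4, P2=2, P3=0, P4=2, P5=1, P6=0, P7=6)
step 2: fire T3:  (P0=3, P1=4, P2=2, P3=0, P4=2, P5=1, P6=0, P7=6) → (P0=3, P1=4, P2=2, P3=1, P4=2, P5=0, P6=0, P7=7)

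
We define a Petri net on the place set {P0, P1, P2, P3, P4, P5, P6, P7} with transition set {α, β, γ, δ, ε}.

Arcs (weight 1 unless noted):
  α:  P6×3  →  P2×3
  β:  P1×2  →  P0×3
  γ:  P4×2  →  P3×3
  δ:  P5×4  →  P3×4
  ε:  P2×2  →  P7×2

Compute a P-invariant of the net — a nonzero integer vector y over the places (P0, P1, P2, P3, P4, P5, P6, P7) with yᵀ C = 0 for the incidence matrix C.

y = (P0:2, P1:3, P2:0, P3:0, P4:0, P5:0, P6:0, P7:0)

Incidence matrix C (rows=places, cols=transitions):
        α    β    γ    δ    ε
   P0   0    3    0    0    0
   P1   0   -2    0    0    0
   P2   3    0    0    0   -2
   P3   0    0    3    4    0
   P4   0    0   -2    0    0
   P5   0    0    0   -4    0
   P6  -3    0    0    0    0
   P7   0    0    0    0    2

Candidate y = [2, 3, 0, 0, 0, 0, 0, 0]; check y·C column-wise:
  col α: 2·0 + 3·0 + 0·3 + 0·-3 = 0
  col β: 2·3 + 3·-2 = 0
  col γ: 2·0 + 3·0 + 0·3 + 0·-2 = 0
  col δ: 2·0 + 3·0 + 0·4 + 0·-4 = 0
  col ε: 2·0 + 3·0 + 0·-2 + 0·2 = 0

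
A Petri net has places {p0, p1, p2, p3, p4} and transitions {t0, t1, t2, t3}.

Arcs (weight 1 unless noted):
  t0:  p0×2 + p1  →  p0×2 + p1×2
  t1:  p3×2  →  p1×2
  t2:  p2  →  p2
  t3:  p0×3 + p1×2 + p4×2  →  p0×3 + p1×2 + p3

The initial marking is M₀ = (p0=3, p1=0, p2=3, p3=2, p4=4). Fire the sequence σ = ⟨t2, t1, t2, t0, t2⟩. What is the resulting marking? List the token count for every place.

step 1: fire t2:  (p0=3, p1=0, p2=3, p3=2, p4=4) → (p0=3, p1=0, p2=3, p3=2, p4=4)
step 2: fire t1:  (p0=3, p1=0, p2=3, p3=2, p4=4) → (p0=3, p1=2, p2=3, p3=0, p4=4)
step 3: fire t2:  (p0=3, p1=2, p2=3, p3=0, p4=4) → (p0=3, p1=2, p2=3, p3=0, p4=4)
step 4: fire t0:  (p0=3, p1=2, p2=3, p3=0, p4=4) → (p0=3, p1=3, p2=3, p3=0, p4=4)
step 5: fire t2:  (p0=3, p1=3, p2=3, p3=0, p4=4) → (p0=3, p1=3, p2=3, p3=0, p4=4)

(p0=3, p1=3, p2=3, p3=0, p4=4)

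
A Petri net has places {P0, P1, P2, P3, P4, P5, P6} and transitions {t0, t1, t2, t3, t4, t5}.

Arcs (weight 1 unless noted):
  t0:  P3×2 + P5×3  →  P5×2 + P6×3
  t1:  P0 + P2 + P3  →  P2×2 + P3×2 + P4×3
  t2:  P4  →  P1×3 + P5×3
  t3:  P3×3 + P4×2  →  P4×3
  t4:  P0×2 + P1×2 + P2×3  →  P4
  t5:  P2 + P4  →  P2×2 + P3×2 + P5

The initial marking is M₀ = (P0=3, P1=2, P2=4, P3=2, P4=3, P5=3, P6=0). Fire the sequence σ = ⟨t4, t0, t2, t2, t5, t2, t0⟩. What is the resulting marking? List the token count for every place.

(P0=1, P1=9, P2=2, P3=0, P4=0, P5=11, P6=6)

step 1: fire t4:  (P0=3, P1=2, P2=4, P3=2, P4=3, P5=3, P6=0) → (P0=1, P1=0, P2=1, P3=2, P4=4, P5=3, P6=0)
step 2: fire t0:  (P0=1, P1=0, P2=1, P3=2, P4=4, P5=3, P6=0) → (P0=1, P1=0, P2=1, P3=0, P4=4, P5=2, P6=3)
step 3: fire t2:  (P0=1, P1=0, P2=1, P3=0, P4=4, P5=2, P6=3) → (P0=1, P1=3, P2=1, P3=0, P4=3, P5=5, P6=3)
step 4: fire t2:  (P0=1, P1=3, P2=1, P3=0, P4=3, P5=5, P6=3) → (P0=1, P1=6, P2=1, P3=0, P4=2, P5=8, P6=3)
step 5: fire t5:  (P0=1, P1=6, P2=1, P3=0, P4=2, P5=8, P6=3) → (P0=1, P1=6, P2=2, P3=2, P4=1, P5=9, P6=3)
step 6: fire t2:  (P0=1, P1=6, P2=2, P3=2, P4=1, P5=9, P6=3) → (P0=1, P1=9, P2=2, P3=2, P4=0, P5=12, P6=3)
step 7: fire t0:  (P0=1, P1=9, P2=2, P3=2, P4=0, P5=12, P6=3) → (P0=1, P1=9, P2=2, P3=0, P4=0, P5=11, P6=6)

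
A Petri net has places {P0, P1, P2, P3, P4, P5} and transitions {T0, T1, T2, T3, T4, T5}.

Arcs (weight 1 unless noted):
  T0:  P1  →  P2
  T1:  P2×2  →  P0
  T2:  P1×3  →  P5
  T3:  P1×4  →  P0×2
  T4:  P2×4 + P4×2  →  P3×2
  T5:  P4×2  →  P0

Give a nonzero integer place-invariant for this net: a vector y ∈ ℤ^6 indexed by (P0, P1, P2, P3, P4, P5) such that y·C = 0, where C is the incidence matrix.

y = (P0:2, P1:1, P2:1, P3:3, P4:1, P5:3)

Incidence matrix C (rows=places, cols=transitions):
       T0   T1   T2   T3   T4   T5
   P0   0    1    0    2    0    1
   P1  -1    0   -3   -4    0    0
   P2   1   -2    0    0   -4    0
   P3   0    0    0    0    2    0
   P4   0    0    0    0   -2   -2
   P5   0    0    1    0    0    0

Candidate y = [2, 1, 1, 3, 1, 3]; check y·C column-wise:
  col T0: 2·0 + 1·-1 + 1·1 + 3·0 + 1·0 + 3·0 = 0
  col T1: 2·1 + 1·0 + 1·-2 + 3·0 + 1·0 + 3·0 = 0
  col T2: 2·0 + 1·-3 + 1·0 + 3·0 + 1·0 + 3·1 = 0
  col T3: 2·2 + 1·-4 + 1·0 + 3·0 + 1·0 + 3·0 = 0
  col T4: 2·0 + 1·0 + 1·-4 + 3·2 + 1·-2 + 3·0 = 0
  col T5: 2·1 + 1·0 + 1·0 + 3·0 + 1·-2 + 3·0 = 0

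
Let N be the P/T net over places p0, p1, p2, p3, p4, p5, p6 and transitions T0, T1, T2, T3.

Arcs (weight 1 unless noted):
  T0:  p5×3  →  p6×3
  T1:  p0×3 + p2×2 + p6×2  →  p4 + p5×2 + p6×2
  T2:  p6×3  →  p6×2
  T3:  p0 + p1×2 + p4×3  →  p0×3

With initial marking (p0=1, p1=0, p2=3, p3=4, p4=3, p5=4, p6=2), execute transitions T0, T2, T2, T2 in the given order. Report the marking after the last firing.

(p0=1, p1=0, p2=3, p3=4, p4=3, p5=1, p6=2)

step 1: fire T0:  (p0=1, p1=0, p2=3, p3=4, p4=3, p5=4, p6=2) → (p0=1, p1=0, p2=3, p3=4, p4=3, p5=1, p6=5)
step 2: fire T2:  (p0=1, p1=0, p2=3, p3=4, p4=3, p5=1, p6=5) → (p0=1, p1=0, p2=3, p3=4, p4=3, p5=1, p6=4)
step 3: fire T2:  (p0=1, p1=0, p2=3, p3=4, p4=3, p5=1, p6=4) → (p0=1, p1=0, p2=3, p3=4, p4=3, p5=1, p6=3)
step 4: fire T2:  (p0=1, p1=0, p2=3, p3=4, p4=3, p5=1, p6=3) → (p0=1, p1=0, p2=3, p3=4, p4=3, p5=1, p6=2)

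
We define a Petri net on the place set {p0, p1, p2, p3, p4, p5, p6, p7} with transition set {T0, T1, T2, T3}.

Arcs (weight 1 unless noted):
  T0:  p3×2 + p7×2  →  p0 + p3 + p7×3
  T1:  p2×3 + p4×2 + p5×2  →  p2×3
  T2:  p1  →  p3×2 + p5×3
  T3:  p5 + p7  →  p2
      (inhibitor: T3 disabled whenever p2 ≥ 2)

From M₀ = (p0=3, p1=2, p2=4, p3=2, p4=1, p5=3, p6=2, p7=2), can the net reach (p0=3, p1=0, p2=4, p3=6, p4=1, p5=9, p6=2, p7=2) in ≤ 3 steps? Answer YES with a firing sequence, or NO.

step 1: fire T2:  (p0=3, p1=2, p2=4, p3=2, p4=1, p5=3, p6=2, p7=2) → (p0=3, p1=1, p2=4, p3=4, p4=1, p5=6, p6=2, p7=2)
step 2: fire T2:  (p0=3, p1=1, p2=4, p3=4, p4=1, p5=6, p6=2, p7=2) → (p0=3, p1=0, p2=4, p3=6, p4=1, p5=9, p6=2, p7=2)

YES — reachable via ⟨T2, T2⟩ (2 firings)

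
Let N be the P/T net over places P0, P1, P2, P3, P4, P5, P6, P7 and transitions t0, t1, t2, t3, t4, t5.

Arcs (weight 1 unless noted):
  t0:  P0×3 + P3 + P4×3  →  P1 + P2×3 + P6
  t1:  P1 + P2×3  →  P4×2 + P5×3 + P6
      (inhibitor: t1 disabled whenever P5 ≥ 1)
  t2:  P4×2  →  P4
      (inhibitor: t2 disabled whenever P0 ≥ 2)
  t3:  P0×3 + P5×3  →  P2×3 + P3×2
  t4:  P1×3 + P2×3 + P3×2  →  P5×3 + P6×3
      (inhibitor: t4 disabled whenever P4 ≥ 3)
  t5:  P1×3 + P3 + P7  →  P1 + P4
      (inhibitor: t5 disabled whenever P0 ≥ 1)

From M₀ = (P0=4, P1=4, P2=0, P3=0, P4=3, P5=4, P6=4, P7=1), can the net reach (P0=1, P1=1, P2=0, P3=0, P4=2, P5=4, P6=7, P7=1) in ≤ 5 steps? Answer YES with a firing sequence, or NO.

YES — reachable via ⟨t3, t2, t4⟩ (3 firings)

step 1: fire t3:  (P0=4, P1=4, P2=0, P3=0, P4=3, P5=4, P6=4, P7=1) → (P0=1, P1=4, P2=3, P3=2, P4=3, P5=1, P6=4, P7=1)
step 2: fire t2:  (P0=1, P1=4, P2=3, P3=2, P4=3, P5=1, P6=4, P7=1) → (P0=1, P1=4, P2=3, P3=2, P4=2, P5=1, P6=4, P7=1)
step 3: fire t4:  (P0=1, P1=4, P2=3, P3=2, P4=2, P5=1, P6=4, P7=1) → (P0=1, P1=1, P2=0, P3=0, P4=2, P5=4, P6=7, P7=1)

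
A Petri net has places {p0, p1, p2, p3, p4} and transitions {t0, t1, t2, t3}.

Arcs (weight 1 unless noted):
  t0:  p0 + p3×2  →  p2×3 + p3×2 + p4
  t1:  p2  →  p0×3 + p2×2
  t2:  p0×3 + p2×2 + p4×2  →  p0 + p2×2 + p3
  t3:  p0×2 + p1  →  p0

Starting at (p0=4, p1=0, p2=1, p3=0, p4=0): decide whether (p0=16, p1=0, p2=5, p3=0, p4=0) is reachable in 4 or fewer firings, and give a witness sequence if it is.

YES — reachable via ⟨t1, t1, t1, t1⟩ (4 firings)

step 1: fire t1:  (p0=4, p1=0, p2=1, p3=0, p4=0) → (p0=7, p1=0, p2=2, p3=0, p4=0)
step 2: fire t1:  (p0=7, p1=0, p2=2, p3=0, p4=0) → (p0=10, p1=0, p2=3, p3=0, p4=0)
step 3: fire t1:  (p0=10, p1=0, p2=3, p3=0, p4=0) → (p0=13, p1=0, p2=4, p3=0, p4=0)
step 4: fire t1:  (p0=13, p1=0, p2=4, p3=0, p4=0) → (p0=16, p1=0, p2=5, p3=0, p4=0)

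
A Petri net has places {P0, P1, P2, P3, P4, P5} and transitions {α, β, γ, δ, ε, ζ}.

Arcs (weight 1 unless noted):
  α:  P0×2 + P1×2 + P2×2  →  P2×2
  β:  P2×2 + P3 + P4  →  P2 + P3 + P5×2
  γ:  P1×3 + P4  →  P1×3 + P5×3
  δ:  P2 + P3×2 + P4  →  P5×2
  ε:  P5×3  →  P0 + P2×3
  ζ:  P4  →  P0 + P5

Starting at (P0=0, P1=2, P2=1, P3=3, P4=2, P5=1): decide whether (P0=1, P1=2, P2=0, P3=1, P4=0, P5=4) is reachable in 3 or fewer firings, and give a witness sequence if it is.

step 1: fire δ:  (P0=0, P1=2, P2=1, P3=3, P4=2, P5=1) → (P0=0, P1=2, P2=0, P3=1, P4=1, P5=3)
step 2: fire ζ:  (P0=0, P1=2, P2=0, P3=1, P4=1, P5=3) → (P0=1, P1=2, P2=0, P3=1, P4=0, P5=4)

YES — reachable via ⟨δ, ζ⟩ (2 firings)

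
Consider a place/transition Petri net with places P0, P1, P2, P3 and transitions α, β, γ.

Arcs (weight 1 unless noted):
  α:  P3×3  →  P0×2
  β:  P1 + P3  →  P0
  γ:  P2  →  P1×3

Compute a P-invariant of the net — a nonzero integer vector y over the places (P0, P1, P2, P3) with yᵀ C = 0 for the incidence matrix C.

Incidence matrix C (rows=places, cols=transitions):
        α    β    γ
   P0   2    1    0
   P1   0   -1    3
   P2   0    0   -1
   P3  -3   -1    0

Candidate y = [3, 1, 3, 2]; check y·C column-wise:
  col α: 3·2 + 1·0 + 3·0 + 2·-3 = 0
  col β: 3·1 + 1·-1 + 3·0 + 2·-1 = 0
  col γ: 3·0 + 1·3 + 3·-1 + 2·0 = 0

y = (P0:3, P1:1, P2:3, P3:2)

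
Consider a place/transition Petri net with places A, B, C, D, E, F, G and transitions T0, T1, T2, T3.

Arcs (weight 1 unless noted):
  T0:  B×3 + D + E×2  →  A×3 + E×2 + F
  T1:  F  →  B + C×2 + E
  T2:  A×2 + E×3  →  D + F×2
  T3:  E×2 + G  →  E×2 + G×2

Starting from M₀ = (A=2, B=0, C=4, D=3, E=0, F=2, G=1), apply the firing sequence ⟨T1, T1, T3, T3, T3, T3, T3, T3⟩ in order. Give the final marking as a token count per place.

(A=2, B=2, C=8, D=3, E=2, F=0, G=7)

step 1: fire T1:  (A=2, B=0, C=4, D=3, E=0, F=2, G=1) → (A=2, B=1, C=6, D=3, E=1, F=1, G=1)
step 2: fire T1:  (A=2, B=1, C=6, D=3, E=1, F=1, G=1) → (A=2, B=2, C=8, D=3, E=2, F=0, G=1)
step 3: fire T3:  (A=2, B=2, C=8, D=3, E=2, F=0, G=1) → (A=2, B=2, C=8, D=3, E=2, F=0, G=2)
step 4: fire T3:  (A=2, B=2, C=8, D=3, E=2, F=0, G=2) → (A=2, B=2, C=8, D=3, E=2, F=0, G=3)
step 5: fire T3:  (A=2, B=2, C=8, D=3, E=2, F=0, G=3) → (A=2, B=2, C=8, D=3, E=2, F=0, G=4)
step 6: fire T3:  (A=2, B=2, C=8, D=3, E=2, F=0, G=4) → (A=2, B=2, C=8, D=3, E=2, F=0, G=5)
step 7: fire T3:  (A=2, B=2, C=8, D=3, E=2, F=0, G=5) → (A=2, B=2, C=8, D=3, E=2, F=0, G=6)
step 8: fire T3:  (A=2, B=2, C=8, D=3, E=2, F=0, G=6) → (A=2, B=2, C=8, D=3, E=2, F=0, G=7)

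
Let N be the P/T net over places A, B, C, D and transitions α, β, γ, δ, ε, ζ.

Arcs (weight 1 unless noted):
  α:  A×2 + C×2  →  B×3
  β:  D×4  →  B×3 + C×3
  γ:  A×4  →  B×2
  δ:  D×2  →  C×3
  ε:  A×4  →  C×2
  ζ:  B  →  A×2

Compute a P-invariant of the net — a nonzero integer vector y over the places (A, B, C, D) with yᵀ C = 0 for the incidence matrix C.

Incidence matrix C (rows=places, cols=transitions):
        α    β    γ    δ    ε    ζ
    A  -2    0   -4    0   -4    2
    B   3    3    2    0    0   -1
    C  -2    3    0    3    2    0
    D   0   -4    0   -2    0    0

Candidate y = [1, 2, 2, 3]; check y·C column-wise:
  col α: 1·-2 + 2·3 + 2·-2 + 3·0 = 0
  col β: 1·0 + 2·3 + 2·3 + 3·-4 = 0
  col γ: 1·-4 + 2·2 + 2·0 + 3·0 = 0
  col δ: 1·0 + 2·0 + 2·3 + 3·-2 = 0
  col ε: 1·-4 + 2·0 + 2·2 + 3·0 = 0
  col ζ: 1·2 + 2·-1 + 2·0 + 3·0 = 0

y = (A:1, B:2, C:2, D:3)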